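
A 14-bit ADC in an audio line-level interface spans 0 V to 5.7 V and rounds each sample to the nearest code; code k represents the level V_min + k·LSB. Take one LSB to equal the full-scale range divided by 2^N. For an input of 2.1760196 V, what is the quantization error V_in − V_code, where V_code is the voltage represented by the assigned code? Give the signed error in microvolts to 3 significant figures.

−97.3 µV

Span = 5.7 V. LSB = 5.7 V / 2^14 ≈ 347.9 µV.
(V_in − V_min)/LSB = (2.1760196 − (0)) × 16384/5.7 = 6254.7202 → nearest code k = 6255.
V_code = 0 + (6255/16384) × 5.7 = 2.1761169434 V.
V_in − V_code = 2.1760196 − (2.1761169434) = −97.3 µV.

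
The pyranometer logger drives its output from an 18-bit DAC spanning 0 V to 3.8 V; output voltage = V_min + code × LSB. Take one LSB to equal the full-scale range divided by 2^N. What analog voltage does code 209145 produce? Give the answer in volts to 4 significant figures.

Range is 3.8 V. LSB = 3.8 V / 2^18.
V_out = V_min + code × LSB = 0 V + 209145 × 3.8 V / 262144
      = 0 V + 3.03173 V = 3.03173 V.

3.032 V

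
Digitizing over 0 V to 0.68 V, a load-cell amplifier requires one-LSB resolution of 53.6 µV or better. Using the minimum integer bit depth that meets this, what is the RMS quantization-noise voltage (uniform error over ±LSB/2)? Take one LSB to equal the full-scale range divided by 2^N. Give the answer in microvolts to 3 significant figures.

Full-scale range = 0.68 V.
Need 2^N ≥ 0.68 V / 53.6 µV = 12690 → N_min = 14.
Step size = 0.68/16384 V = 41.504 µV.
σ_q = LSB/√12 = 41.504 µV/3.4641 = 12.0 µV.

12.0 µV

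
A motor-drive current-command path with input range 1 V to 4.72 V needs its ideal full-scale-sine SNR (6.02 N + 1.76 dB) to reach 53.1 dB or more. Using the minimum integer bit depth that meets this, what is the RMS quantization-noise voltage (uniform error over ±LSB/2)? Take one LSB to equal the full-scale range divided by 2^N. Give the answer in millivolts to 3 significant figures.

Range = 4.72 − (1) = 3.72 V.
N ≥ (53.1 − 1.76)/6.02 = 8.528 → N_min = 9.
Step size = 3.72/512 V = 7.2656 mV.
σ_q = LSB/√12 = 7.2656 mV/3.4641 = 2.10 mV.

2.10 mV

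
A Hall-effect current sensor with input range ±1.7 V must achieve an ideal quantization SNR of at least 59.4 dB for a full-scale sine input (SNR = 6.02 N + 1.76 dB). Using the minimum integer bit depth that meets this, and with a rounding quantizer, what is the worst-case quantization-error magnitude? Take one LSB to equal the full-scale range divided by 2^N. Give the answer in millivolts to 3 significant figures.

1.66 mV

The full-scale span is 1.7 − (-1.7) = 3.4 V.
Solving 6.02 N ≥ 59.4 − 1.76: N ≥ 9.575. Round up → N = 10.
One LSB is 3.4 V / 1024 = 3.3203 mV.
Max error for round-to-nearest is LSB/2 = 1.66 mV.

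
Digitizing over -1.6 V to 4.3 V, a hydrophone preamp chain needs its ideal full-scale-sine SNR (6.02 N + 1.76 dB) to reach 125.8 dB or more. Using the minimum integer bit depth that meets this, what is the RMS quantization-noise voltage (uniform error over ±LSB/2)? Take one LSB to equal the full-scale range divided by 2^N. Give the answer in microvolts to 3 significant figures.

The full-scale span is 4.3 − (-1.6) = 5.9 V.
Required N = ⌈(125.8 − 1.76)/6.02⌉ = ⌈20.605⌉ = 21.
Step size = 5.9/2097152 V = 2.8133 µV.
σ_q = LSB/√12 = 2.8133 µV/3.4641 = 0.812 µV.

0.812 µV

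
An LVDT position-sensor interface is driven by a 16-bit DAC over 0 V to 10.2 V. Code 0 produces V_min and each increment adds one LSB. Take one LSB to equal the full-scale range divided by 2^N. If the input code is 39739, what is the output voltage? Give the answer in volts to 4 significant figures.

6.185 V

Full-scale range = 10.2 V. LSB = 10.2 V / 2^16.
Output = V_min + (39739/65536) × range = 0 + 0.606369 × 10.2 V
      = 0 + 6.18496 = 6.18496 V.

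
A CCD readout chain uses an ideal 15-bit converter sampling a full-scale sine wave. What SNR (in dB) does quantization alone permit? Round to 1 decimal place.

92.1 dB

For an ideal N-bit converter with full-scale sine input, SNR = 6.02 N + 1.76 dB. SNR = 6.02 × 15 + 1.76 = 90.30 + 1.76 = 92.06 dB.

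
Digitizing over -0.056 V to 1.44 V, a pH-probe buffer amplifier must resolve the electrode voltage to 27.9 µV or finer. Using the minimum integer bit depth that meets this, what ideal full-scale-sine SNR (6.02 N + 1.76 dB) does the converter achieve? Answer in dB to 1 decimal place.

The full-scale span is 1.44 − (-0.056) = 1.496 V.
Levels needed ≥ 1.496/27.9 µV = 53620. 2^16 = 65536 suffices, so N_min = 16.
Ideal SNR at N = 16: 6.02·16 + 1.76 = 98.1 dB.

98.1 dB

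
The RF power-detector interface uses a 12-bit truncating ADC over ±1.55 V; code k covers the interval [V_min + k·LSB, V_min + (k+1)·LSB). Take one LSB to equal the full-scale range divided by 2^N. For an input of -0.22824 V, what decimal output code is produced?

Span: 1.55 V − (-1.55 V) = 3.1 V. LSB = 3.1 V / 2^12 ≈ 0.7568 mV.
code = ⌊(V_in − V_min)/LSB⌋ = ⌊(V_in − V_min) × 2^12 / range⌋
     = ⌊(-0.22824 − (-1.55)) × 4096 / 3.1⌋ = ⌊1.32176 × 4096/3.1⌋
     = ⌊1746.429⌋ = 1746.

1746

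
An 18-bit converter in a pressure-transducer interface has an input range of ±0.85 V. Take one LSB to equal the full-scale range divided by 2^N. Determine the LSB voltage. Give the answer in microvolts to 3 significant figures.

Full-scale range = 0.85 V − (-0.85 V) = 1.7 V.
2^18 = 262144 levels.
LSB = 1.7 V / 2^18 = 6.48 µV.

6.48 µV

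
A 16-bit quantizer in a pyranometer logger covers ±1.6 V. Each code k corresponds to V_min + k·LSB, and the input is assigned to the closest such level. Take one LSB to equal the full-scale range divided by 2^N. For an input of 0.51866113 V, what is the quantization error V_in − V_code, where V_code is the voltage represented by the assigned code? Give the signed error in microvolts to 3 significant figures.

The full-scale span is 1.6 − (-1.6) = 3.2 V. LSB = 3.2 V / 2^16 ≈ 48.83 µV.
(V_in − V_min)/LSB = (0.51866113 − (-1.6)) × 65536/3.2 = 43390.1799 → nearest code k = 43390.
Reconstructed level: -1.6 + 43390 × 3.2/65536 V = 0.51865234375 V.
V_in − V_code = 0.51866113 − (0.51865234375) = +8.79 µV.

+8.79 µV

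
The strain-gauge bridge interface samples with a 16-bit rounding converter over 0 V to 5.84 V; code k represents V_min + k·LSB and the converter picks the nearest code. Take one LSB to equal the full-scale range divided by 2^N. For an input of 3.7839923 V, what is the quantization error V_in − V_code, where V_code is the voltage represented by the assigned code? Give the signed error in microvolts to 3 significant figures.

Full-scale range = 5.84 V. LSB = 5.84 V / 2^16 ≈ 89.11 µV.
(3.7839923 − (0)) / LSB = 3.7839923 × 65536/5.84 = 42463.6506. Nearest integer: k = 42464.
Reconstructed level: 0 + 42464 × 5.84/65536 V = 3.7840234375 V.
e = 3.7839923 − (3.7840234375) = −31.1 µV.

−31.1 µV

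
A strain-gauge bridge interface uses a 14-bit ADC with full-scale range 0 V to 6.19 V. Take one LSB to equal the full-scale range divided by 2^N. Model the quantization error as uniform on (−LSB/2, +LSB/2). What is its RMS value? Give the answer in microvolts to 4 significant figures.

Range is 6.19 V.
LSB = 6.19 V / 2^14 = 377.808 µV.
σ_q = LSB/√12 = 377.808 µV/3.4641 = 109.1 µV.

109.1 µV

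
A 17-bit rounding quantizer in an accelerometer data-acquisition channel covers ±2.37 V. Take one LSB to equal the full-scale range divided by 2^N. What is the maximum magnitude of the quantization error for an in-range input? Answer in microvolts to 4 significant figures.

The full-scale span is 2.37 − (-2.37) = 4.74 V.
Step size = 4.74/131072 V = 36.1633 µV.
|e|_max = LSB/2 = 18.08 µV.

18.08 µV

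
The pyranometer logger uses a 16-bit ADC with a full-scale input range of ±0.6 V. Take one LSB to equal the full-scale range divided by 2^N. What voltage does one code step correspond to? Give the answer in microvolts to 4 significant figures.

18.31 µV

Range = 0.6 − (-0.6) = 1.2 V.
Number of codes = 2^16 = 65536.
LSB = 1.2 V / 2^16 = 18.31 µV.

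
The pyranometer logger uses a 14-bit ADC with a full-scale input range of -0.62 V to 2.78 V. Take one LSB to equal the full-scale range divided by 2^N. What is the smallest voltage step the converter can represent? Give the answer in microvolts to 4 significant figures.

Full-scale range = 2.78 V − (-0.62 V) = 3.4 V.
2^14 = 16384 levels.
LSB = 3.4 V ÷ 2^14 = 3.4/16384 V = 207.5 µV.

207.5 µV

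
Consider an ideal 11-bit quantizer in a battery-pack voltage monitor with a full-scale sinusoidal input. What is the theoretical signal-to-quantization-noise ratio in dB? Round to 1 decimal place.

Ideal quantization SNR: 6.02 × 11 + 1.76 dB = 68.0 dB.

68.0 dB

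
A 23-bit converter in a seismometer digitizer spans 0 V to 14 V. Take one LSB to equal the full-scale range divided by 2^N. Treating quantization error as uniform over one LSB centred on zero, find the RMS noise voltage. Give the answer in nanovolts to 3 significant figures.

482 nV

Full-scale range = 14 V.
One LSB is 14 V / 8388608 = 1.6689 µV.
RMS of a uniform error over width LSB is LSB/√12 = 482 nV.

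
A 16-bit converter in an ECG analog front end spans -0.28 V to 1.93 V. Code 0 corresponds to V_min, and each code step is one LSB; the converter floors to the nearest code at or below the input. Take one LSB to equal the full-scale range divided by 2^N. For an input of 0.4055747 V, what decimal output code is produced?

Range = 1.93 − (-0.28) = 2.21 V. LSB = 2.21 V / 2^16 ≈ 33.72 µV.
code = ⌊(V_in − V_min)/LSB⌋ = ⌊(V_in − V_min) × 2^16 / range⌋
     = ⌊(0.4055747 − (-0.28)) × 65536 / 2.21⌋ = ⌊0.6855747 × 65536/2.21⌋
     = ⌊20330.237⌋ = 20330.

20330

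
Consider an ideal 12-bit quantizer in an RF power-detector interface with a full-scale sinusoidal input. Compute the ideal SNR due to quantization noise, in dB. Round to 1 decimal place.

6.02(12) + 1.76 = 72.24 + 1.76 = 74.00 dB.

74.0 dB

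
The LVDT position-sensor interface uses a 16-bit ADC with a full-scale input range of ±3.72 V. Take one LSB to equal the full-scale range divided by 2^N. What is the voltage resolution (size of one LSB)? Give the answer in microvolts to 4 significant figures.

113.5 µV

The full-scale span is 3.72 − (-3.72) = 7.44 V.
Number of codes = 2^16 = 65536.
Step size = 7.44/65536 V = 113.5 µV.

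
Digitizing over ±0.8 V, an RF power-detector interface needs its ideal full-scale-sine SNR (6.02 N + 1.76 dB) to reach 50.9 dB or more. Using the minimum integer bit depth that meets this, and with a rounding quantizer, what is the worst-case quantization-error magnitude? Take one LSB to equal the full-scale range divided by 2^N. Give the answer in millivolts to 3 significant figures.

1.56 mV

The full-scale span is 0.8 − (-0.8) = 1.6 V.
6.02 N + 1.76 ≥ 50.9 gives N ≥ 8.163, so the minimum integer is 9.
LSB = 1.6 V ÷ 2^9 = 1.6/512 V = 3.1250 mV.
|e|_max = LSB/2 = 1.56 mV.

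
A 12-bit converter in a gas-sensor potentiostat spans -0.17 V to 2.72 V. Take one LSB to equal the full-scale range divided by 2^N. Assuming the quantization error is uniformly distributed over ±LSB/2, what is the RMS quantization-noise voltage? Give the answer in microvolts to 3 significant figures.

204 µV

Span: 2.72 V − (-0.17 V) = 2.89 V.
LSB = 2.89 V / 2^12 = 0.70557 mV.
σ_q = LSB/√12 = 0.70557 mV/3.4641 = 204 µV.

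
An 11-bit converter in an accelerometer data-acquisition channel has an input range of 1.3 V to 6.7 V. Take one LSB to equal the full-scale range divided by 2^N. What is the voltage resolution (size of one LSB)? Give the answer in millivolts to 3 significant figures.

2.64 mV

Span: 6.7 V − (1.3 V) = 5.4 V.
There are 2^11 = 2048 steps.
Step size = 5.4/2048 V = 2.64 mV.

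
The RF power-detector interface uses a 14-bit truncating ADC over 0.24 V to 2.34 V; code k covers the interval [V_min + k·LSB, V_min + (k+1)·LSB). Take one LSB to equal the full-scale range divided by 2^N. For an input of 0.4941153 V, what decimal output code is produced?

1982

Full-scale range = 2.34 V − (0.24 V) = 2.1 V. LSB = 2.1 V / 2^14 ≈ 128.2 µV.
V_in − V_min = 0.4941153 − (0.24) = 0.2541153 V.
Divide by LSB: 0.2541153 × 16384/2.1 = 1982.5834.
Truncating gives code 1982.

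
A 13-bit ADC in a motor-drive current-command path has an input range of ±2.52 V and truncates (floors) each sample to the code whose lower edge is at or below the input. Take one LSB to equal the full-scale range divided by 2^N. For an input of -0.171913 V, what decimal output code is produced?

3816

The full-scale span is 2.52 − (-2.52) = 5.04 V. LSB = 5.04 V / 2^13 ≈ 0.6152 mV.
code = ⌊(V_in − V_min)/LSB⌋ = ⌊(V_in − V_min) × 2^13 / range⌋
     = ⌊(-0.171913 − (-2.52)) × 8192 / 5.04⌋ = ⌊2.348087 × 8192/5.04⌋
     = ⌊3816.573⌋ = 3816.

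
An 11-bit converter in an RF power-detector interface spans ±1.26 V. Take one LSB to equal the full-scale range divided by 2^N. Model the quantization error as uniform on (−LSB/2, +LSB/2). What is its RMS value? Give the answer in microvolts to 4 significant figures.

355.2 µV

Full-scale range = 1.26 V − (-1.26 V) = 2.52 V.
LSB = 2.52 V ÷ 2^11 = 2.52/2048 V = 1.23047 mV.
V_rms = LSB/√12 = 1.23047 mV / √12 = 355.2 µV.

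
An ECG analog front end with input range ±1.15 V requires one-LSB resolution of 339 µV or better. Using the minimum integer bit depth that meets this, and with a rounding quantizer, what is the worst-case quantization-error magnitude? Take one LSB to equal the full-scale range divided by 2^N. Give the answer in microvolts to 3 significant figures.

Full-scale range = 1.15 V − (-1.15 V) = 2.3 V.
Required number of levels: 2.3/339 µV = 6784.7; smallest N with 2^N ≥ that is 13.
One LSB is 2.3 V / 8192 = 280.76 µV.
Half an LSB is 140 µV.

140 µV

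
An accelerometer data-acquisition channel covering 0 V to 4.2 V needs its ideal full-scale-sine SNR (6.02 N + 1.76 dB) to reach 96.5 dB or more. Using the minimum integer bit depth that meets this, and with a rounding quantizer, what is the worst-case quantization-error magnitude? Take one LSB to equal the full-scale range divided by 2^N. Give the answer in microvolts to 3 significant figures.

32.0 µV

Range is 4.2 V.
Required N = ⌈(96.5 − 1.76)/6.02⌉ = ⌈15.738⌉ = 16.
One LSB is 4.2 V / 65536 = 64.087 µV.
Max error for round-to-nearest is LSB/2 = 32.0 µV.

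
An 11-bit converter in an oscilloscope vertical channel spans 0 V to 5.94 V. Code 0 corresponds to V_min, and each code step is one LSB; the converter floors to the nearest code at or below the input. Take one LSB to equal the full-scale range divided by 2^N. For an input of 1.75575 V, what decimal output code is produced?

605

V_FS = 5.94 V. LSB = 5.94 V / 2^11 ≈ 2.900 mV.
(V_in − V_min) × 2^11/range = (1.75575 − (0)) × 2048/5.94 = 605.349.
Floor → code = 605.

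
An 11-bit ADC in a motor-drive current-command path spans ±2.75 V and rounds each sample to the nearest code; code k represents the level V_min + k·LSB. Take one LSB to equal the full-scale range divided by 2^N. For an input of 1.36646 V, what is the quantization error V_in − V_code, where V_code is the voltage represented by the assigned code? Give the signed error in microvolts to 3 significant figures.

Span: 2.75 V − (-2.75 V) = 5.5 V. LSB = 5.5 V / 2^11 ≈ 2.686 mV.
(1.36646 − (-2.75)) / LSB = 4.11646 × 2048/5.5 = 1532.8200. Nearest integer: k = 1533.
V_code = -2.75 + (1533/2048) × 5.5 = 1.366943359 V.
e = 1.36646 − (1.366943359) = −483 µV.

−483 µV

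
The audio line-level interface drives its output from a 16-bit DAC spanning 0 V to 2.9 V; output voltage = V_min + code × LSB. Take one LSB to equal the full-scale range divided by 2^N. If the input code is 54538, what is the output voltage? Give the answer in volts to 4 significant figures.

V_FS = 2.9 V. LSB = 2.9 V / 2^16.
V_out = 0 + 54538 × (2.9/65536) V
      = 0 V + 2.41333 V = 2.41333 V.

2.413 V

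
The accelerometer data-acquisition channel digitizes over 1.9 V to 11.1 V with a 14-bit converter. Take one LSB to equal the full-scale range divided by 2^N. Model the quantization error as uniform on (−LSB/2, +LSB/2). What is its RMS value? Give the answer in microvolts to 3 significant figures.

162 µV

The full-scale span is 11.1 − (1.9) = 9.2 V.
LSB = 9.2 V / 2^14 = 0.56152 mV.
σ_q = LSB/√12 = 0.56152 mV/3.4641 = 162 µV.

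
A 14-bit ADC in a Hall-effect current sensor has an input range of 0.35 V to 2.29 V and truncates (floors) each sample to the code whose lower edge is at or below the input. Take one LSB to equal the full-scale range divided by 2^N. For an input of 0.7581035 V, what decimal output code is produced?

Full-scale range = 2.29 V − (0.35 V) = 1.94 V. LSB = 1.94 V / 2^14 ≈ 118.4 µV.
V_in − V_min = 0.7581035 − (0.35) = 0.4081035 V.
Divide by LSB: 0.4081035 × 16384/1.94 = 3446.5813.
Truncating gives code 3446.

3446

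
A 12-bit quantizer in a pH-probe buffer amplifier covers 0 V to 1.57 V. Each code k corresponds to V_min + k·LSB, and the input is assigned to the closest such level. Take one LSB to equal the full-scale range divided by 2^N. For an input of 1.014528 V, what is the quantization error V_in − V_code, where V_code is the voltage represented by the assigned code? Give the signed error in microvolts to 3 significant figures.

−69.2 µV

V_FS = 1.57 V. LSB = 1.57 V / 2^12 ≈ 383.3 µV.
(V_in − V_min)/LSB = (1.014528 − (0)) × 4096/1.57 = 2646.8195 → nearest code k = 2647.
V_code = 0 + (2647/4096) × 1.57 = 1.014597168 V.
e = 1.014528 − (1.014597168) = −69.2 µV.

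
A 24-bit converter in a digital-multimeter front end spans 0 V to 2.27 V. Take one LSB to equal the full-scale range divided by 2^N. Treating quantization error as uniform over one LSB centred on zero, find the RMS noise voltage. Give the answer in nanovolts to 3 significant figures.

V_FS = 2.27 V.
LSB = 2.27 V ÷ 2^24 = 2.27/16777216 V = 135.30 nV.
For a uniform distribution on [−LSB/2, +LSB/2], V_rms = LSB/√12 = 135.30 nV/3.4641 = 39.1 nV.

39.1 nV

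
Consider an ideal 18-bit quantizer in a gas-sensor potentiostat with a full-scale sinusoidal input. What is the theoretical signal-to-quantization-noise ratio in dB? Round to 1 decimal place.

6.02(18) + 1.76 = 108.36 + 1.76 = 110.12 dB.

110.1 dB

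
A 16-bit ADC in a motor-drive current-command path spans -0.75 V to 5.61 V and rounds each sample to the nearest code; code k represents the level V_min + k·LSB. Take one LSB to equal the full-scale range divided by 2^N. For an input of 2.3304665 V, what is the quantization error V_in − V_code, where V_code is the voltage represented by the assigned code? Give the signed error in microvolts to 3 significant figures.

+35.6 µV

Span: 5.61 V − (-0.75 V) = 6.36 V. LSB = 6.36 V / 2^16 ≈ 97.05 µV.
(2.3304665 − (-0.75)) / LSB = 3.0804665 × 65536/6.36 = 31742.3668. Nearest integer: k = 31742.
V_code = V_min + k × range/2^16 = -0.75 + 31742 × 6.36/65536 = 2.3304309082 V.
e = 2.3304665 − (2.3304309082) = +35.6 µV.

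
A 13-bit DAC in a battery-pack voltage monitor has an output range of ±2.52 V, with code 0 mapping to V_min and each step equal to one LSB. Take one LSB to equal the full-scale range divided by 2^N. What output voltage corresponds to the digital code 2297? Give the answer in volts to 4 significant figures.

-1.107 V

Range = 2.52 − (-2.52) = 5.04 V. LSB = 5.04 V / 2^13.
V_out = V_min + code × LSB = -2.52 V + 2297 × 5.04 V / 8192
      = -2.52 + 1.41319 = -1.10681 V.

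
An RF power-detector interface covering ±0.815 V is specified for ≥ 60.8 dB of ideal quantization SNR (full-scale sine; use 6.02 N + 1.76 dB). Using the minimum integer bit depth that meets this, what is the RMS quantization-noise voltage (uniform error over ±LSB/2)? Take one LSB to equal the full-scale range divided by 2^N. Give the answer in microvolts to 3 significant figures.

The full-scale span is 0.815 − (-0.815) = 1.63 V.
6.02 N + 1.76 ≥ 60.8 gives N ≥ 9.807, so the minimum integer is 10.
One LSB is 1.63 V / 1024 = 1.5918 mV.
V_rms = LSB/√12 = 460 µV.

460 µV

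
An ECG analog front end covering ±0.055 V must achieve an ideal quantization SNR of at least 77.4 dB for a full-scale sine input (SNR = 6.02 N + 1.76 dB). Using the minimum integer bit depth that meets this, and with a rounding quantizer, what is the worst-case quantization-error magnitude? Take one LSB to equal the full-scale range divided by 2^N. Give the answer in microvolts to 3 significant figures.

6.71 µV

The full-scale span is 0.055 − (-0.055) = 0.11 V.
6.02 N + 1.76 ≥ 77.4 gives N ≥ 12.565, so the minimum integer is 13.
LSB = 0.11 V / 2^13 = 13.428 µV.
Half an LSB is 6.71 µV.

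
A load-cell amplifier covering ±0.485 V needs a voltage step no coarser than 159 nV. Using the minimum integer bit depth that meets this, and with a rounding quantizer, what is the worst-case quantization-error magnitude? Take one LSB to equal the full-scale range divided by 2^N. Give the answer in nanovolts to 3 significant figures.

57.8 nV

Span: 0.485 V − (-0.485 V) = 0.97 V.
Levels needed ≥ 0.97/159 nV = 6.101e6. 2^23 = 8388608 suffices, so N_min = 23.
Step size = 0.97/8388608 V = 115.63 nV.
Max error for round-to-nearest is LSB/2 = 57.8 nV.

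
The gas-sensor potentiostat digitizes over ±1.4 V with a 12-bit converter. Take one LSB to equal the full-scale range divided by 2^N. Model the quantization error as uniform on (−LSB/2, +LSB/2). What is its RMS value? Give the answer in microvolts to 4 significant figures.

The full-scale span is 1.4 − (-1.4) = 2.8 V.
LSB = 2.8 V / 2^12 = 0.683594 mV.
σ_q = LSB/√12 = 0.683594 mV/3.4641 = 197.3 µV.

197.3 µV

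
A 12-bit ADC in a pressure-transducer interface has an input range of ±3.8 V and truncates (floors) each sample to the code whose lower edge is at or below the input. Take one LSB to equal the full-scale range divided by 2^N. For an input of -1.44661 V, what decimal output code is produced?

1268

Full-scale range = 3.8 V − (-3.8 V) = 7.6 V. LSB = 7.6 V / 2^12 ≈ 1.855 mV.
(V_in − V_min) × 2^12/range = (-1.44661 − (-3.8)) × 4096/7.6 = 1268.353.
Floor → code = 1268.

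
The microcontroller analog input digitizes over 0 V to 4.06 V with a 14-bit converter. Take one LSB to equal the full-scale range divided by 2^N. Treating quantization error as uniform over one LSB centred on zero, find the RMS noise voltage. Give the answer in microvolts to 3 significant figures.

71.5 µV

Range is 4.06 V.
LSB = 4.06 V ÷ 2^14 = 4.06/16384 V = 247.80 µV.
σ_q = LSB/√12 = 247.80 µV/3.4641 = 71.5 µV.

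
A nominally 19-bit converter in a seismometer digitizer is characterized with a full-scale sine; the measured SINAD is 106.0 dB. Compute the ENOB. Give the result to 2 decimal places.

(106.0 − 1.76) / 6.02 = 104.24/6.02 = 17.3156 effective bits.

17.32 bits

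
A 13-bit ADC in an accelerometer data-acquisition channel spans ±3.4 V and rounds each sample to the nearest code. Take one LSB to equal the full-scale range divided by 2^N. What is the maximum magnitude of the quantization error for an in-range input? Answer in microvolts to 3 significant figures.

The full-scale span is 3.4 − (-3.4) = 6.8 V.
Step size = 6.8/8192 V = 0.83008 mV.
Worst-case error for round-to-nearest is half an LSB: 415 µV.

415 µV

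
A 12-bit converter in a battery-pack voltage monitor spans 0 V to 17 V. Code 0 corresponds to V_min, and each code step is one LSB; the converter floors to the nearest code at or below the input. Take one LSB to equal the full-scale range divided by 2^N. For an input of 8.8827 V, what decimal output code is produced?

2140

Span = 17 V. LSB = 17 V / 2^12 ≈ 4.150 mV.
V_in − V_min = 8.8827 − (0) = 8.8827 V.
Divide by LSB: 8.8827 × 4096/17 = 2140.2082.
Truncating gives code 2140.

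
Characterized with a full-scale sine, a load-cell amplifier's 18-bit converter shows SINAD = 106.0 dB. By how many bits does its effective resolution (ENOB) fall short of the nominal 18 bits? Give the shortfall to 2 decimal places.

0.68 bits

Effective bits = (106.0 − 1.76)/6.02 = 17.3156.
18 − 17.3156 = 0.68 bits below nominal.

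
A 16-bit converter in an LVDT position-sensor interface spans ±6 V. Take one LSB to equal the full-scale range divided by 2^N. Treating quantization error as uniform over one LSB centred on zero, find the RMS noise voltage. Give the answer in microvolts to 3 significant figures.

Full-scale range = 6 V − (-6 V) = 12 V.
LSB = 12 V ÷ 2^16 = 12/65536 V = 183.11 µV.
For a uniform distribution on [−LSB/2, +LSB/2], V_rms = LSB/√12 = 183.11 µV/3.4641 = 52.9 µV.

52.9 µV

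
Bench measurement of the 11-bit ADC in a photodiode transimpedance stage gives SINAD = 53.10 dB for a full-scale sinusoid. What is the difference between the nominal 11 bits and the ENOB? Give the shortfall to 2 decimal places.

2.47 bits

N_eff = (53.10 − 1.76)/6.02 = 8.5282 bits.
Shortfall = 11 − 8.5282 = 2.4718 bits.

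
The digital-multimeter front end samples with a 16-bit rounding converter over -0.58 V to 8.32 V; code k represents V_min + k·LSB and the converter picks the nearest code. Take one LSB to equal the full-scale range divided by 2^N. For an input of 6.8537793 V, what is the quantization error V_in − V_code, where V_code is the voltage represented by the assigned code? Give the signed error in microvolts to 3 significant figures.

+46.7 µV

Span: 8.32 V − (-0.58 V) = 8.9 V. LSB = 8.9 V / 2^16 ≈ 135.8 µV.
(6.8537793 − (-0.58)) / LSB = 7.4337793 × 65536/8.9 = 54739.3438. Nearest integer: k = 54739.
Reconstructed level: -0.58 + 54739 × 8.9/65536 V = 6.8537326050 V.
e = 6.8537793 − (6.8537326050) = +46.7 µV.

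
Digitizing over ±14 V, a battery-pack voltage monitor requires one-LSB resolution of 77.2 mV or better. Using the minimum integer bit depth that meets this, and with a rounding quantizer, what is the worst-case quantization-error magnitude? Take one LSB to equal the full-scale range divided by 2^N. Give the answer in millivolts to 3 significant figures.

Range = 14 − (-14) = 28 V.
28 V / 77.2 mV = 362.7. Since 2^8 = 256 and 2^9 = 512, N = 9.
LSB = 28 V / 2^9 = 54.688 mV.
Max error for round-to-nearest is LSB/2 = 27.3 mV.

27.3 mV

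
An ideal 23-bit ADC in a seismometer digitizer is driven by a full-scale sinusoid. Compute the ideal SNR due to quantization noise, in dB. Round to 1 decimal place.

140.2 dB

Ideal quantization SNR: 6.02 × 23 + 1.76 dB = 140.2 dB.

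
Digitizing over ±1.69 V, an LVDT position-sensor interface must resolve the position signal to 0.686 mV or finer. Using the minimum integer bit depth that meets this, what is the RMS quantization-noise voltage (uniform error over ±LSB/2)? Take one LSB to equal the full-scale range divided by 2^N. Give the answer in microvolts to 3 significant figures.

Range = 1.69 − (-1.69) = 3.38 V.
Levels needed ≥ 3.38/0.686 mV = 4927. 2^13 = 8192 suffices, so N_min = 13.
LSB = 3.38 V ÷ 2^13 = 3.38/8192 V = 412.60 µV.
V_rms = LSB/√12 = 119 µV.

119 µV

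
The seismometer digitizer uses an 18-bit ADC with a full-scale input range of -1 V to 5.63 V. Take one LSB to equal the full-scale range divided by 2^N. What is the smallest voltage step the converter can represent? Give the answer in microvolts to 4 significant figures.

25.29 µV

Span: 5.63 V − (-1 V) = 6.63 V.
2^18 = 262144 levels.
Step size = 6.63/262144 V = 25.29 µV.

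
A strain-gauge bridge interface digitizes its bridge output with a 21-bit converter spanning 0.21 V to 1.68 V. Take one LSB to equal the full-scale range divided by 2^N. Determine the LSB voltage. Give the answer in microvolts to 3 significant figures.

Range = 1.68 − (0.21) = 1.47 V.
2^21 = 2097152 levels.
Step size = 1.47/2097152 V = 0.701 µV.

0.701 µV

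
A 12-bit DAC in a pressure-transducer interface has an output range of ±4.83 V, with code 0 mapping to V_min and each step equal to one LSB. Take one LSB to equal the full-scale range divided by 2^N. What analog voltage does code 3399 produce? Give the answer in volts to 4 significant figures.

Span: 4.83 V − (-4.83 V) = 9.66 V. LSB = 9.66 V / 2^12.
Output = V_min + (3399/4096) × range = -4.83 + 0.829834 × 9.66 V
      = -4.83 V + 8.01620 V = 3.18620 V.

3.186 V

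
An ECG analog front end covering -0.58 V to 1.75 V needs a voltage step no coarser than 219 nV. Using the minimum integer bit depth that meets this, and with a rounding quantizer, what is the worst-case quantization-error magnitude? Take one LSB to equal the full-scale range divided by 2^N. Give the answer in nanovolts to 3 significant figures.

69.4 nV

Full-scale range = 1.75 V − (-0.58 V) = 2.33 V.
Need 2^N ≥ 2.33 V / 219 nV = 1.064e7 → N_min = 24.
One LSB is 2.33 V / 16777216 = 138.88 nV.
Max error for round-to-nearest is LSB/2 = 69.4 nV.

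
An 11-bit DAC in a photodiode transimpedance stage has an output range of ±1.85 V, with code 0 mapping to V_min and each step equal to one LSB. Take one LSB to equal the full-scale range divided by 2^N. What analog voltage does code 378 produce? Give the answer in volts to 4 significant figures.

-1.167 V

Span: 1.85 V − (-1.85 V) = 3.7 V. LSB = 3.7 V / 2^11.
V_out = V_min + code × LSB = -1.85 V + 378 × 3.7 V / 2048
      = -1.85 V + 0.682910 V = -1.16709 V.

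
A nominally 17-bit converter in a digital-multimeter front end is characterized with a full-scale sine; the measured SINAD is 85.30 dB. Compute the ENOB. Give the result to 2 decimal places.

(85.30 − 1.76) / 6.02 = 83.54/6.02 = 13.8771 effective bits.

13.88 bits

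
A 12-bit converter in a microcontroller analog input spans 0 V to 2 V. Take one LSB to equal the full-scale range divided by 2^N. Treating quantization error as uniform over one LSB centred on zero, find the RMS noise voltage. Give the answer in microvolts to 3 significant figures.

141 µV

Full-scale range = 2 V.
One LSB is 2 V / 4096 = 488.28 µV.
V_rms = LSB/√12 = 488.28 µV / √12 = 141 µV.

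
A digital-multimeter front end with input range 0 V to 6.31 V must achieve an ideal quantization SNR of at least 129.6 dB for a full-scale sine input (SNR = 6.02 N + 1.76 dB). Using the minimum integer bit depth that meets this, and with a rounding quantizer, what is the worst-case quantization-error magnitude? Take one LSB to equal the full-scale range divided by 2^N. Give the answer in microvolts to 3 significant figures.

0.752 µV

V_FS = 6.31 V.
Required N = ⌈(129.6 − 1.76)/6.02⌉ = ⌈21.236⌉ = 22.
One LSB is 6.31 V / 4194304 = 1.5044 µV.
|e|_max = LSB/2 = 0.752 µV.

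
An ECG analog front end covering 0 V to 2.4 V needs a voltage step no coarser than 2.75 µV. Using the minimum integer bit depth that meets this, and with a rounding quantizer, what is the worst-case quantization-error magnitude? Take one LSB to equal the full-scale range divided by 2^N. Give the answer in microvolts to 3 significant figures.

1.14 µV

Range is 2.4 V.
Required number of levels: 2.4/2.75 µV = 872730; smallest N with 2^N ≥ that is 20.
LSB = 2.4 V ÷ 2^20 = 2.4/1048576 V = 2.2888 µV.
Half an LSB is 1.14 µV.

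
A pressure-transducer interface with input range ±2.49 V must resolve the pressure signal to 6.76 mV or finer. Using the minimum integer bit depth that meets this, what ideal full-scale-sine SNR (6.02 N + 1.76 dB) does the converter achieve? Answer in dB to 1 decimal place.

Span: 2.49 V − (-2.49 V) = 4.98 V.
Need 2^N ≥ 4.98 V / 6.76 mV = 736.7 → N_min = 10.
SNR = 6.02 × 10 + 1.76 = 61.96 dB.

62.0 dB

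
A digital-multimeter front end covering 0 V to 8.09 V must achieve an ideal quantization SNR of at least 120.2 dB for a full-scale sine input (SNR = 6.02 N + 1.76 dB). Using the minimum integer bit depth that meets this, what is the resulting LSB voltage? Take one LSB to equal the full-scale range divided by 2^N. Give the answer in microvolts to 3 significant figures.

Span = 8.09 V.
Required N = ⌈(120.2 − 1.76)/6.02⌉ = ⌈19.674⌉ = 20.
Step size = 8.09/1048576 V = 7.72 µV.

7.72 µV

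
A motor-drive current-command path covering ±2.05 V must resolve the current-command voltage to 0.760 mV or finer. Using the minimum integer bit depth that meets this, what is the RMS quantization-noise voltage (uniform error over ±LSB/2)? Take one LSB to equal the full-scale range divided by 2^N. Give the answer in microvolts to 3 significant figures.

Range = 2.05 − (-2.05) = 4.1 V.
Required number of levels: 4.1/0.760 mV = 5394.7; smallest N with 2^N ≥ that is 13.
Step size = 4.1/8192 V = 0.50049 mV.
RMS noise = LSB/√12 = 144 µV.

144 µV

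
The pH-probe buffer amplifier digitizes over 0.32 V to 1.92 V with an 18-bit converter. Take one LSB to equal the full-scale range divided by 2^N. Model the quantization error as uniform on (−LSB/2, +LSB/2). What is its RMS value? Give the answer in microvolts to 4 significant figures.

1.762 µV

Full-scale range = 1.92 V − (0.32 V) = 1.6 V.
LSB = 1.6 V ÷ 2^18 = 1.6/262144 V = 6.10352 µV.
σ_q = LSB/√12 = 6.10352 µV/3.4641 = 1.762 µV.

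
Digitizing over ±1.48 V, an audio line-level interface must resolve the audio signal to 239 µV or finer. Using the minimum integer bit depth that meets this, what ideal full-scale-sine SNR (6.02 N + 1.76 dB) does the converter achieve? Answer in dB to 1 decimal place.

86.0 dB

Full-scale range = 1.48 V − (-1.48 V) = 2.96 V.
Required number of levels: 2.96/239 µV = 12385; smallest N with 2^N ≥ that is 14.
Ideal SNR at N = 14: 6.02·14 + 1.76 = 86.0 dB.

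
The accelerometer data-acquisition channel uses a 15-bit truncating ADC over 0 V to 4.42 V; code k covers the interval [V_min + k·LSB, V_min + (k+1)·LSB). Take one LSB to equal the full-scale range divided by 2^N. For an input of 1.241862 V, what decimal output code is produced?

9206

Full-scale range = 4.42 V. LSB = 4.42 V / 2^15 ≈ 134.9 µV.
code = ⌊(V_in − V_min)/LSB⌋ = ⌊(V_in − V_min) × 2^15 / range⌋
     = ⌊(1.241862 − (0)) × 32768 / 4.42⌋ = ⌊1.241862 × 32768/4.42⌋
     = ⌊9206.637⌋ = 9206.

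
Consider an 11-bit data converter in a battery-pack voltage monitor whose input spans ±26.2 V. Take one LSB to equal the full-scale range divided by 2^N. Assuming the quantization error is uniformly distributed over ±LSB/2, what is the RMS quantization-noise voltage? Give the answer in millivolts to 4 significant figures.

7.386 mV

Span: 26.2 V − (-26.2 V) = 52.4 V.
LSB = 52.4 V / 2^11 = 25.5859 mV.
For a uniform distribution on [−LSB/2, +LSB/2], V_rms = LSB/√12 = 25.5859 mV/3.4641 = 7.386 mV.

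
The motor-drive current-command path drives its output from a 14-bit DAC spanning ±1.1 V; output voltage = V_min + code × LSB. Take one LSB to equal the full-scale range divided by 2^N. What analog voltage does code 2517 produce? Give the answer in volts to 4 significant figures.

Span: 1.1 V − (-1.1 V) = 2.2 V. LSB = 2.2 V / 2^14.
V_out = V_min + code × LSB = -1.1 V + 2517 × 2.2 V / 16384
      = -1.1 + 0.337976 = -0.762024 V.

-0.7620 V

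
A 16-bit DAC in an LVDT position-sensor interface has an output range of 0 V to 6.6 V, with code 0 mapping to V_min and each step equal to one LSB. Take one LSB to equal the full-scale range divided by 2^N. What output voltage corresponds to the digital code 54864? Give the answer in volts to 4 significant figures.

Range is 6.6 V. LSB = 6.6 V / 2^16.
Output = V_min + (54864/65536) × range = 0 + 0.837158 × 6.6 V
      = 0 V + 5.52524 V = 5.52524 V.

5.525 V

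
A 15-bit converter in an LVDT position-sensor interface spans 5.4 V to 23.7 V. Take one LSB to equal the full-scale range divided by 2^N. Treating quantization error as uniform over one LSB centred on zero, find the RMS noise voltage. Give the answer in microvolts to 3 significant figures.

161 µV

Full-scale range = 23.7 V − (5.4 V) = 18.3 V.
LSB = 18.3 V / 2^15 = 0.55847 mV.
V_rms = LSB/√12 = 0.55847 mV / √12 = 161 µV.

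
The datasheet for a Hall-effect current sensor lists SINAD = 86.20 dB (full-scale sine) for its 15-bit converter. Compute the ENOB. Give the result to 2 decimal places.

14.03 bits

ENOB = (86.20 − 1.76)/6.02 = 14.0266 bits.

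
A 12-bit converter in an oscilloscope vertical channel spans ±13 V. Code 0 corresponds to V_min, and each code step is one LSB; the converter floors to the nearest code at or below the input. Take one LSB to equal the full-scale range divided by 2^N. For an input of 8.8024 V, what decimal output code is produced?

3434

Full-scale range = 13 V − (-13 V) = 26 V. LSB = 26 V / 2^12 ≈ 6.348 mV.
code = ⌊(V_in − V_min)/LSB⌋ = ⌊(V_in − V_min) × 2^12 / range⌋
     = ⌊(8.8024 − (-13)) × 4096 / 26⌋ = ⌊21.8024 × 4096/26⌋
     = ⌊3434.717⌋ = 3434.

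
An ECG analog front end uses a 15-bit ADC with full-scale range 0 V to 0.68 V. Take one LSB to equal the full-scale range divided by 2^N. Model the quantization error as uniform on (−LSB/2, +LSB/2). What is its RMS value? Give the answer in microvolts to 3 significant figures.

Range is 0.68 V.
One LSB is 0.68 V / 32768 = 20.752 µV.
RMS of a uniform error over width LSB is LSB/√12 = 5.99 µV.

5.99 µV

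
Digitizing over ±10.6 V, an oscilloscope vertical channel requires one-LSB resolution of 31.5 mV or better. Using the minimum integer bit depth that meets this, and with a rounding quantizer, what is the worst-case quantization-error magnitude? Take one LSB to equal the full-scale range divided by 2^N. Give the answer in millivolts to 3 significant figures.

10.4 mV

Full-scale range = 10.6 V − (-10.6 V) = 21.2 V.
Levels needed ≥ 21.2/31.5 mV = 673.0. 2^10 = 1024 suffices, so N_min = 10.
LSB = 21.2 V / 2^10 = 20.703 mV.
Half an LSB is 10.4 mV.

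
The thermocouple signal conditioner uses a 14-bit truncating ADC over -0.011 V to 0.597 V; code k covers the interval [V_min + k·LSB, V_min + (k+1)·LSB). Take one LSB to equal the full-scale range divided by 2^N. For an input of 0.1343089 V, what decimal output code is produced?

3915

The full-scale span is 0.597 − (-0.011) = 0.608 V. LSB = 0.608 V / 2^14 ≈ 37.11 µV.
V_in − V_min = 0.1343089 − (-0.011) = 0.1453089 V.
Divide by LSB: 0.1453089 × 16384/0.608 = 3915.6925.
Truncating gives code 3915.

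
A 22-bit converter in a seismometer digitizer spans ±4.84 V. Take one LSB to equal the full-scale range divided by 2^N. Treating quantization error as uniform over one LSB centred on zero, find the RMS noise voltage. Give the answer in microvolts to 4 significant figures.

Span: 4.84 V − (-4.84 V) = 9.68 V.
One LSB is 9.68 V / 4194304 = 2.30789 µV.
σ_q = LSB/√12 = 2.30789 µV/3.4641 = 0.6662 µV.

0.6662 µV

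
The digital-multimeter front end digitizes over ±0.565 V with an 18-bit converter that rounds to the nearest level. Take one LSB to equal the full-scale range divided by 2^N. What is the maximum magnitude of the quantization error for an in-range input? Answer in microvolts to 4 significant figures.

2.155 µV

Range = 0.565 − (-0.565) = 1.13 V.
One LSB is 1.13 V / 262144 = 4.31061 µV.
|e|_max = LSB/2 = 2.155 µV.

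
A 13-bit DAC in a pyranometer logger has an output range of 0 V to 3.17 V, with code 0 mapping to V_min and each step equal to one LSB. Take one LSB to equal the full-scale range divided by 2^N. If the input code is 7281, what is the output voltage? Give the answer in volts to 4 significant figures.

2.817 V

Span = 3.17 V. LSB = 3.17 V / 2^13.
V_out = 0 + 7281 × (3.17/8192) V
      = 0 V + 2.81748 V = 2.81748 V.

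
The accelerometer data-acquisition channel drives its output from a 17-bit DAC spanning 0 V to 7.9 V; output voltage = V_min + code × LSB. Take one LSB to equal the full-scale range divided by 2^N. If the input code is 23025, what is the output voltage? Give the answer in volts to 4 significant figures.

1.388 V

V_FS = 7.9 V. LSB = 7.9 V / 2^17.
V_out = V_min + code × LSB = 0 V + 23025 × 7.9 V / 131072
      = 0 V + 1.38777 V = 1.38777 V.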